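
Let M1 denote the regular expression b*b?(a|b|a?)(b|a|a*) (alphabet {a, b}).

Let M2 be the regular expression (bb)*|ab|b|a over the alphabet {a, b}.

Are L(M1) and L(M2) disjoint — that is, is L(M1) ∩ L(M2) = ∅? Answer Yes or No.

The empty string ε is accepted by both M1 and M2.
Hence L(M1) ∩ L(M2) ≠ ∅.

No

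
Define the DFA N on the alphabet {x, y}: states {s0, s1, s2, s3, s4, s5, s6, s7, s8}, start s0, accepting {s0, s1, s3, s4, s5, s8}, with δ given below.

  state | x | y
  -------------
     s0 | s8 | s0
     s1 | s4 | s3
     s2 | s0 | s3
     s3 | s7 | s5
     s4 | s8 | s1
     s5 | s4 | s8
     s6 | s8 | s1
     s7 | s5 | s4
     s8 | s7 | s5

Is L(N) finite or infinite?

State s8 is reachable from the start and can reach an accepting state, and it lies on the cycle s8 → s5 → s8.
Traversing that cycle any number of times yields accepted strings of unbounded length, so the language is infinite.

infinite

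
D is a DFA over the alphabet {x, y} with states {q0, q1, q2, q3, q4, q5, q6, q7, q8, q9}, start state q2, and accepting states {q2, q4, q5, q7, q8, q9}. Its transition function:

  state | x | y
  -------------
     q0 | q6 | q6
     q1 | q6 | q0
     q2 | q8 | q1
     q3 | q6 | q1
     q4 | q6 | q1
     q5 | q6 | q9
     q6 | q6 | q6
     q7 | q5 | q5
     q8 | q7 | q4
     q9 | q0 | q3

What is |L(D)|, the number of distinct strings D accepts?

8

The useful subgraph on states {q2, q4, q5, q7, q8, q9} is acyclic, so L(D) is finite; the longest accepting path visits 5 useful states, giving maximum string length 4.
Counting accepting paths from q2 by length: 1 of length 0, 1 of length 1, 2 of length 2, 2 of length 3, 2 of length 4. Total 8.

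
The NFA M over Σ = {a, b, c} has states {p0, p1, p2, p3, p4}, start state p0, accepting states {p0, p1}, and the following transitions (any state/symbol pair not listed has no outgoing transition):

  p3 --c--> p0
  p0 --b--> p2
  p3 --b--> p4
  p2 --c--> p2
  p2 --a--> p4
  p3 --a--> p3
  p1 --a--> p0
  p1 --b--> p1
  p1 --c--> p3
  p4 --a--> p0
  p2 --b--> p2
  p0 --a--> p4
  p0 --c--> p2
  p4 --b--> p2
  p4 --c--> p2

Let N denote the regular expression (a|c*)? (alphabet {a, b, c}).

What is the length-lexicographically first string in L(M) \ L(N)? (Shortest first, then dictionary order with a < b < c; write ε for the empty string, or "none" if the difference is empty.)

aa

The string aa is accepted by M but not by N.
No shorter string lies in the difference, and aa is the lexicographically first length-2 string in L(M) \ L(N).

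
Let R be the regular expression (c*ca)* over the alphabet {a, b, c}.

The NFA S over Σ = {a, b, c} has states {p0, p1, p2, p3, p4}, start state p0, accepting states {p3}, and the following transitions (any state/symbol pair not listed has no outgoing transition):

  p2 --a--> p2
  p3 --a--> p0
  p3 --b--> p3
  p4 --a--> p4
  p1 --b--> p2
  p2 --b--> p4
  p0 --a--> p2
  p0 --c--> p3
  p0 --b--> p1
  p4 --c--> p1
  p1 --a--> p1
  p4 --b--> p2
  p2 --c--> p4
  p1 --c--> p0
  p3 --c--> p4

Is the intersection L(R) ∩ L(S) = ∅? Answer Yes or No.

Converting the expression R to a DFA (subset construction, then merging equivalent states) gives the minimal DFA with states {r0, r1, r2}, start state r0, accepting states {r0} and transitions r0: a→r1, b→r1, c→r2; r1: a→r1, b→r1, c→r1; r2: a→r0, b→r1, c→r2.
Exploring the product automaton R × S from the start pair (r0, p0), following both machines on each input symbol, reaches 13 state pairs: (r0, p0), (r1, p2), (r1, p1), (r2, p3), (r1, p4), (r1, p0), (r1, p3), (r2, p4), (r0, p4), (r2, p1), (r0, p1), (r2, p0), (r0, p2).
R accepts in {r0} and S accepts in {p3}; no reachable pair has both components accepting, so no string drives both machines to acceptance simultaneously and L(R) ∩ L(S) = ∅.
So no string is accepted by both, and the intersection is empty.

Yes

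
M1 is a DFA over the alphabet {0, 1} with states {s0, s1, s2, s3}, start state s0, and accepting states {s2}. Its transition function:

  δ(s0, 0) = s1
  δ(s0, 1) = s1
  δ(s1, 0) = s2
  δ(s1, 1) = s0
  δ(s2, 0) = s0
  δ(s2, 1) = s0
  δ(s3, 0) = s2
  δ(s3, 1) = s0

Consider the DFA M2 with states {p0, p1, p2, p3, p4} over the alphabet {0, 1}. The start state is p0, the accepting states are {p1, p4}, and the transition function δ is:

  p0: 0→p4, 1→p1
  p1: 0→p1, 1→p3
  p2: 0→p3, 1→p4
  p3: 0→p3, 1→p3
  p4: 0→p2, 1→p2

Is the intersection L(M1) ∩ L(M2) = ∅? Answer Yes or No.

The string 10 is accepted by both M1 and M2.
Hence L(M1) ∩ L(M2) ≠ ∅.

No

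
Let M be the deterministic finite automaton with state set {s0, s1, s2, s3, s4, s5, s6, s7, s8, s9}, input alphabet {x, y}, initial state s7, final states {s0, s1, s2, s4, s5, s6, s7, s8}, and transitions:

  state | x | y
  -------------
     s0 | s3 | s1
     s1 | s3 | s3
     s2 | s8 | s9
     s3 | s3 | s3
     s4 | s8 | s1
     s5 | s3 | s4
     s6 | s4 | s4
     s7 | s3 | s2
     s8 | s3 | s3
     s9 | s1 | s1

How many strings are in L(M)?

The useful subgraph on states {s1, s2, s7, s8, s9} is acyclic, so L(M) is finite; the longest accepting path visits 4 useful states, giving maximum string length 3.
Counting accepting paths from s7 by length: 1 of length 0, 1 of length 1, 1 of length 2, 2 of length 3. Total 5.

5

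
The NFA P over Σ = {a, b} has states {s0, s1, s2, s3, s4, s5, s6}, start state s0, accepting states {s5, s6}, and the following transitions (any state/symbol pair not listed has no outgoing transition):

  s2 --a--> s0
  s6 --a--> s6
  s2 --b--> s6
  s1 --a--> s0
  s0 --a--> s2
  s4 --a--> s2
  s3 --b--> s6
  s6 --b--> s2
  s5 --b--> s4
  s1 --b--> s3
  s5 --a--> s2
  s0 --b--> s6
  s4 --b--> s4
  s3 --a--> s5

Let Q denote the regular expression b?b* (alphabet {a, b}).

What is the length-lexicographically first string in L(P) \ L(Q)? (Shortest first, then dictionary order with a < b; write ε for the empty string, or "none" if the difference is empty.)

The string ab is accepted by P but not by Q.
No shorter string lies in the difference, and ab is the lexicographically first length-2 string in L(P) \ L(Q).

ab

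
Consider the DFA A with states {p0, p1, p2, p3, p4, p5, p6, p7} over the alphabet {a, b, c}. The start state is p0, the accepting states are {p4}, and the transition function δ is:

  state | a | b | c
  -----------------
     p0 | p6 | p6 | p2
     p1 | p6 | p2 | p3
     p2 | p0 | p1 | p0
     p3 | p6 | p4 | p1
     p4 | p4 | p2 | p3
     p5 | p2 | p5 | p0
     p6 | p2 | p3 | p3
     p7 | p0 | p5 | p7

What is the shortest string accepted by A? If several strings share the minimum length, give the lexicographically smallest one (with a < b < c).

abb

A breadth-first search from p0 reaches an accepting state first via the path p0 → p6 → p3 → p4 on input abb.
No string of length < 3 is accepted (BFS exhausts all shorter strings without reaching an accepting state), and abb is the lexicographically least accepting string of length 3.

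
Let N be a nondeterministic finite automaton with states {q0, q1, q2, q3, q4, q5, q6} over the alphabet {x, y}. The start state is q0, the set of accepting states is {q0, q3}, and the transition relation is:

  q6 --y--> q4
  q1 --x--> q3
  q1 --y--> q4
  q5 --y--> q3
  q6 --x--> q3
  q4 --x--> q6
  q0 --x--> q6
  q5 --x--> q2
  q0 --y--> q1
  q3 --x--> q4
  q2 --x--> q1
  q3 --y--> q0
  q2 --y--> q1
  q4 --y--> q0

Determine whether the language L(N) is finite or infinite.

State q0 is reachable from the start and can reach an accepting state, and it lies on the cycle q0 → q1 → q3 → q0.
Traversing that cycle any number of times yields accepted strings of unbounded length, so the language is infinite.

infinite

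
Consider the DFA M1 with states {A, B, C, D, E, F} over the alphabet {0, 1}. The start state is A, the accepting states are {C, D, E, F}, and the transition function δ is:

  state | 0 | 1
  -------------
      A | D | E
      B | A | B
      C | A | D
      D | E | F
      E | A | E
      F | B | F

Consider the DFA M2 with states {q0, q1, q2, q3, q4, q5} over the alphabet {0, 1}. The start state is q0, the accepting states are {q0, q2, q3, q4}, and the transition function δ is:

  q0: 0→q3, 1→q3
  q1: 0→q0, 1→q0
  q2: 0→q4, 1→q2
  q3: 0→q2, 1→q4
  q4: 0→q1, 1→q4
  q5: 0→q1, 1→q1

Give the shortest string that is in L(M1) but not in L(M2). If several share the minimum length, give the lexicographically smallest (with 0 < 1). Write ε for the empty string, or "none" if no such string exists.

0000

The string 0000 is accepted by M1 but not by M2.
No shorter string lies in the difference, and 0000 is the lexicographically first length-4 string in L(M1) \ L(M2).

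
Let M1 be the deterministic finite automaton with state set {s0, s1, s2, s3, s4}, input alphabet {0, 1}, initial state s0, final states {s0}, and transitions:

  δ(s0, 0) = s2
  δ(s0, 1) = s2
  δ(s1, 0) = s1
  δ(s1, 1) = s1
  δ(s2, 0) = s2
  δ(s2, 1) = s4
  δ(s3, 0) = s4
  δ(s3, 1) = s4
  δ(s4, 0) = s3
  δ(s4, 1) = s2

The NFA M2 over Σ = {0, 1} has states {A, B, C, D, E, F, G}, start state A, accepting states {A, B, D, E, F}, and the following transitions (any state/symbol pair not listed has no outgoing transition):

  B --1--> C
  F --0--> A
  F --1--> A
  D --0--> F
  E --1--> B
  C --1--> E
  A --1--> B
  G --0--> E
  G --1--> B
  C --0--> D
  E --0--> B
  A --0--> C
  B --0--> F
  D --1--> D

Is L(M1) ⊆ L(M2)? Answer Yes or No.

Exploring the product automaton M1 × M2 from the start pair (s0, A), following both machines on each input symbol, reaches 18 state pairs: (s0, A), (s2, C), (s2, B), (s2, D), (s4, E), (s2, F), (s4, C), (s4, D), (s3, B), (s2, A), (s4, A), (s3, D), (s2, E), (s3, F), (s4, F), (s4, B), (s3, C), (s3, A).
M1 accepts in {s0} and M2 accepts in {A, B, D, E, F}. The reachable pairs whose M1-component is accepting are (s0, A); in each of them the M2-component is accepting too, so the product for L(M1) \ L(M2) (M1-component accepting, M2-component rejecting) has no reachable accepting pair and the difference is empty.
Hence every string in L(M1) is also in L(M2).

Yes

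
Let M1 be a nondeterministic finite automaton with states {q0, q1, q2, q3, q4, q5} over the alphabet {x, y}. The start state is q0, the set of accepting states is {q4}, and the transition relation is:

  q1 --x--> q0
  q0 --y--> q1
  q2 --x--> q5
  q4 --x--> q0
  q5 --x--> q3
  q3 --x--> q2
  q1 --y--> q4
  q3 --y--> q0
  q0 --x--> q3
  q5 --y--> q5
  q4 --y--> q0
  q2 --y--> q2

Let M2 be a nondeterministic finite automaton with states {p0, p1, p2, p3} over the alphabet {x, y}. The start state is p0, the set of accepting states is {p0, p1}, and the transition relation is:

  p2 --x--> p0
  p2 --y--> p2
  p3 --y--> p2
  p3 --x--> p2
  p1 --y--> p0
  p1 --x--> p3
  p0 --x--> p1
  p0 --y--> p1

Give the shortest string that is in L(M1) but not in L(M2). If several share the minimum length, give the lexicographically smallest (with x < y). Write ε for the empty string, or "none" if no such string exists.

The string yxyy is accepted by M1 but not by M2.
No shorter string lies in the difference, and yxyy is the lexicographically first length-4 string in L(M1) \ L(M2).

yxyy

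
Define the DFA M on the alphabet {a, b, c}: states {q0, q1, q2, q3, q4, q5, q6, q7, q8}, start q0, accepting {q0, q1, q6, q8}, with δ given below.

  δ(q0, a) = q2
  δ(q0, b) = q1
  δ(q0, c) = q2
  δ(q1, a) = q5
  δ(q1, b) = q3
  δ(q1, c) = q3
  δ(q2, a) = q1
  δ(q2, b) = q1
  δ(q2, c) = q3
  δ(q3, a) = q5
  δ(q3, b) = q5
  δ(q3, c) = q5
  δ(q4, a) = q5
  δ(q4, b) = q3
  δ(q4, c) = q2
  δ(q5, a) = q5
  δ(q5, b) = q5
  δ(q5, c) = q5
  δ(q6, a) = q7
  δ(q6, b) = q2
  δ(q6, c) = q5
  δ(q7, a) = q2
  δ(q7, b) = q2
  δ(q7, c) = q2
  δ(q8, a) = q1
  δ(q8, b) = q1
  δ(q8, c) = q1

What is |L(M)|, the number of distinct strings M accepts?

6

The useful subgraph on states {q0, q1, q2} is acyclic, so L(M) is finite; the longest accepting path visits 3 useful states, giving maximum string length 2.
Counting accepting paths from q0 by length: 1 of length 0, 1 of length 1, 4 of length 2. Total 6.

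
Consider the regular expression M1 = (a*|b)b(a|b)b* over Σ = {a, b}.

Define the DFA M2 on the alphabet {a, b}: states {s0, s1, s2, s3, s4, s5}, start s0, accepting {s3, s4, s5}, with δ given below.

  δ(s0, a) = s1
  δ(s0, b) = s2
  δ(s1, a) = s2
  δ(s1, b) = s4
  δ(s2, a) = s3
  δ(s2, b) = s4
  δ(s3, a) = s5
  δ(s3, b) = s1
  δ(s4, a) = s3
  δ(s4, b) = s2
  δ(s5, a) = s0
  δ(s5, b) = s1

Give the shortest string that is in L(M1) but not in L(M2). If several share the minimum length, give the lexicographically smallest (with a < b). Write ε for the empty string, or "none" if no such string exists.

abb

The string abb is accepted by M1 but not by M2.
No shorter string lies in the difference, and abb is the lexicographically first length-3 string in L(M1) \ L(M2).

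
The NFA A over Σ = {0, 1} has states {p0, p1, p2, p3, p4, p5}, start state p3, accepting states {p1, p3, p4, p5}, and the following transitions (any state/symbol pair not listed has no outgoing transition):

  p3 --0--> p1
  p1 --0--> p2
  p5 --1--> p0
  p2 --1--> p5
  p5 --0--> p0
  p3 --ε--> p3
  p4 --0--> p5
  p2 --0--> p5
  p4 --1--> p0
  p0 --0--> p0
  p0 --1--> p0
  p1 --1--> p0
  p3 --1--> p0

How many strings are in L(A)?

The useful subgraph on states {p1, p2, p3, p5} is acyclic, so L(A) is finite; the longest accepting path visits 4 useful states, giving maximum string length 3.
Counting accepting paths from p3 by length: 1 of length 0, 1 of length 1, 2 of length 3. Total 4.

4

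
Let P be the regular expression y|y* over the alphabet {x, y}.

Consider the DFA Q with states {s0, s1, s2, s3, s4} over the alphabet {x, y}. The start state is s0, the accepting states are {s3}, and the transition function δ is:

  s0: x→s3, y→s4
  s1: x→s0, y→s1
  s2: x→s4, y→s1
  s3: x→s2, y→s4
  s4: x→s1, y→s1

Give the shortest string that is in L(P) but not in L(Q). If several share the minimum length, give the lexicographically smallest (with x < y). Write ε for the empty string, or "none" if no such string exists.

ε

The empty string ε is accepted by P but not by Q.
Since ε is the unique shortest string, it is the required witness.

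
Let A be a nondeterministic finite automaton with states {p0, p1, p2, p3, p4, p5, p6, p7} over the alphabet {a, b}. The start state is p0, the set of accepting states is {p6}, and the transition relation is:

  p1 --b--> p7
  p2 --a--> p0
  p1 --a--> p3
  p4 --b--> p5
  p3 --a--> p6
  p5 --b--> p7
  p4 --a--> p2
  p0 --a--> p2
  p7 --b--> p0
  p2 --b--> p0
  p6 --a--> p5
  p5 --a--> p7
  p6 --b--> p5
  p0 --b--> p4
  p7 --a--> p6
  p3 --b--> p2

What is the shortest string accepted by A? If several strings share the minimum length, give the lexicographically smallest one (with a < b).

A breadth-first search from p0 reaches an accepting state first via the path p0 → p4 → p5 → p7 → p6 on input bbaa.
No string of length < 4 is accepted (BFS exhausts all shorter strings without reaching an accepting state), and bbaa is the lexicographically least accepting string of length 4.

bbaa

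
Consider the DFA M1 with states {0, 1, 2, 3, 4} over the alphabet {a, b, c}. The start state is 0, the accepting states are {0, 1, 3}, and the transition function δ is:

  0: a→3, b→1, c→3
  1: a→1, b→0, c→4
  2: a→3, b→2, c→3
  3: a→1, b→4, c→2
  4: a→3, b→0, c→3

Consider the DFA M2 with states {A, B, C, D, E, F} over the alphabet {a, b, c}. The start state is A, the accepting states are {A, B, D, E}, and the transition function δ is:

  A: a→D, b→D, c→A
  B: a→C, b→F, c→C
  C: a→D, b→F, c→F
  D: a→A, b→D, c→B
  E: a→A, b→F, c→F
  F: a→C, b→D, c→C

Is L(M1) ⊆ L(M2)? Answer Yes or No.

The string aca is in L(M1) but not in L(M2).
So L(M1) ⊄ L(M2).

No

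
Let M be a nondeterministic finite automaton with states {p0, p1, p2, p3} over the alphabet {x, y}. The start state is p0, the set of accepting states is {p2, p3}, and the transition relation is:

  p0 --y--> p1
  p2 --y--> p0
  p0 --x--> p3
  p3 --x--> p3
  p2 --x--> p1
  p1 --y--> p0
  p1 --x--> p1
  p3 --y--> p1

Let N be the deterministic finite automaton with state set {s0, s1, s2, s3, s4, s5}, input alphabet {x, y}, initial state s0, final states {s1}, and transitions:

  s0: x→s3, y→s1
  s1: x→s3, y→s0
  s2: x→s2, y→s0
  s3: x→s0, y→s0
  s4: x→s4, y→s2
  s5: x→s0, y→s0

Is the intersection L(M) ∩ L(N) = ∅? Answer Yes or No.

Exploring the product automaton M × N from the start pair (p0, s0), following both machines on each input symbol, reaches 7 state pairs: (p0, s0), (p3, s3), (p1, s1), (p3, s0), (p1, s0), (p1, s3), (p0, s1).
M accepts in {p2, p3} and N accepts in {s1}; no reachable pair has both components accepting, so no string drives both machines to acceptance simultaneously and L(M) ∩ L(N) = ∅.
So no string is accepted by both, and the intersection is empty.

Yes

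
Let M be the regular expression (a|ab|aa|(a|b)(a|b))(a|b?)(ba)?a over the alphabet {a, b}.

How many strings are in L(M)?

The expression has no Kleene star, so L(M) is finite. Expanding the alternatives gives {aa, aaa, aba, baa, bba, aaaa, aaba, abaa, abba, baaa, baba, bbaa, …}.
That is 1 of length 2, 4 of length 3, 8 of length 4, 4 of length 5, 8 of length 6: 25 strings in all.

25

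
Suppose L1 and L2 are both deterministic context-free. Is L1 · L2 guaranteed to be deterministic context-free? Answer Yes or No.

No

Take L₁ = {ε, c} (finite, hence regular and DCFL) and L₂ = {c aⁿbⁿ : n≥0} ∪ {cc aⁿb²ⁿ : n≥0} (a DCFL: the number of leading c's tells the DPDA whether to pop one stack symbol per b or per two b's). Then L₁L₂ ∩ cca⁺b* = {cc aⁿbⁿ : n≥1} ∪ {cc aⁿb²ⁿ : n≥1}. If L₁L₂ were a DCFL, so would be this intersection with a regular set, and a DPDA for it started from its configuration after reading cc would accept {aⁿbⁿ : n≥1} ∪ {aⁿb²ⁿ : n≥1}, which no deterministic PDA accepts (a DPDA for it would have a single run on aⁿb²ⁿ, accepting after the prefix aⁿbⁿ and accepting again after n more b's; an ordinary PDA that simulates it on a's and b's and, at any moment when it is accepting, may switch to reading only a fresh letter d while feeding each d to the simulation as a b, would accept aⁱbʲdᵏ (k≥1) exactly when both aⁱbʲ and aⁱbʲ⁺ᵏ are in the language, i.e. its language intersected with the regular set a*b*d⁺ would be exactly {aⁿbⁿdⁿ : n≥1} — impossible, since context-free languages are closed under intersection with regular sets and {aⁿbⁿdⁿ} is not context-free). Hence L₁L₂ is not a DCFL.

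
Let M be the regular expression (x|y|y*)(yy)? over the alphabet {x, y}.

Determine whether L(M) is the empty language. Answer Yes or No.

No

The empty string ε matches the expression, so it belongs to L(M).
Since L(M) contains at least one string, it is not empty.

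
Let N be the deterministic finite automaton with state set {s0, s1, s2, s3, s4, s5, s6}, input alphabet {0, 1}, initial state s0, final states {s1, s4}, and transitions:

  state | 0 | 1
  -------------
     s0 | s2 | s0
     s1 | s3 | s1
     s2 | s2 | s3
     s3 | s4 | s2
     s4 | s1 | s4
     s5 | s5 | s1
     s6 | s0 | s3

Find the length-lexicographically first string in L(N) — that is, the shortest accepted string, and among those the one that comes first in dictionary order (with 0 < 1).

A breadth-first search from s0 reaches an accepting state first via the path s0 → s2 → s3 → s4 on input 010.
No string of length < 3 is accepted (BFS exhausts all shorter strings without reaching an accepting state), and 010 is the lexicographically least accepting string of length 3.

010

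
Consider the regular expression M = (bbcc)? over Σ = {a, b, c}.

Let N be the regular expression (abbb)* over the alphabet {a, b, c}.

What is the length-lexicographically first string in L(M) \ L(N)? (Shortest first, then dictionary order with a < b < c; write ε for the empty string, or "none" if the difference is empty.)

The string bbcc is accepted by M but not by N.
No shorter string lies in the difference, and bbcc is the lexicographically first length-4 string in L(M) \ L(N).

bbcc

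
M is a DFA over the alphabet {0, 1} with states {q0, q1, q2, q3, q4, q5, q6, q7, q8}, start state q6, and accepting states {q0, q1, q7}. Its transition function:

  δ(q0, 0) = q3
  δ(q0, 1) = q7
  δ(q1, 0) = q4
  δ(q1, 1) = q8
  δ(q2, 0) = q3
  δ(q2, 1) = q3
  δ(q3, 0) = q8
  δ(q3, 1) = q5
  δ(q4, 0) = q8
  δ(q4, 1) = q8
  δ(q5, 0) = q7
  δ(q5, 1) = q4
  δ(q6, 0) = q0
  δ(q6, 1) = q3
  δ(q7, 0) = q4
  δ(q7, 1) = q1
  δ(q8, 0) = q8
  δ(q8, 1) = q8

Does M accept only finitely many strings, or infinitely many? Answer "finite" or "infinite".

finite

The useful states (reachable from q6 and able to reach an accepting state) are {q0, q1, q3, q5, q6, q7}.
Restricted to these states the transition graph has no cycle, so every accepting path has bounded length and L is finite.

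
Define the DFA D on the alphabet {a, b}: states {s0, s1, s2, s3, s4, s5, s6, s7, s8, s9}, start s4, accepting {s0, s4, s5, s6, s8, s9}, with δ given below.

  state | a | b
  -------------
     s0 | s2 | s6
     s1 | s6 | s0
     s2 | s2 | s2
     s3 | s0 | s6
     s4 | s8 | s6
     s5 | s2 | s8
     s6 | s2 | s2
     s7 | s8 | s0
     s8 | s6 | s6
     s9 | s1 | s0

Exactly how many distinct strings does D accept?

The useful subgraph on states {s4, s6, s8} is acyclic, so L(D) is finite; the longest accepting path visits 3 useful states, giving maximum string length 2.
Counting accepting paths from s4 by length: 1 of length 0, 2 of length 1, 2 of length 2. Total 5.

5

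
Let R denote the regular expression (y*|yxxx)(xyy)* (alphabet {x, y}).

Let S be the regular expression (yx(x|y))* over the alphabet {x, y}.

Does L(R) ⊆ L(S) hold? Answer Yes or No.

No

The string y is in L(R) but not in L(S).
So L(R) ⊄ L(S).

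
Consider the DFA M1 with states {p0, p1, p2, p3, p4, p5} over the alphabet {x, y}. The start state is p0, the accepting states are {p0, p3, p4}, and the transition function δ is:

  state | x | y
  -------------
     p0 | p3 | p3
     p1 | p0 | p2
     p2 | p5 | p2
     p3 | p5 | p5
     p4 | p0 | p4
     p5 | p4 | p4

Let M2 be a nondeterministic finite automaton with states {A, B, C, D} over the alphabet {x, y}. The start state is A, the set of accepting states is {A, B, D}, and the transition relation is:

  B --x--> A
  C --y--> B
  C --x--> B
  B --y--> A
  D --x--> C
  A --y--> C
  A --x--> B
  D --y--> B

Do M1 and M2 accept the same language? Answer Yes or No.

No

The string y is accepted by M1 but rejected by M2.
So L(M1) ≠ L(M2).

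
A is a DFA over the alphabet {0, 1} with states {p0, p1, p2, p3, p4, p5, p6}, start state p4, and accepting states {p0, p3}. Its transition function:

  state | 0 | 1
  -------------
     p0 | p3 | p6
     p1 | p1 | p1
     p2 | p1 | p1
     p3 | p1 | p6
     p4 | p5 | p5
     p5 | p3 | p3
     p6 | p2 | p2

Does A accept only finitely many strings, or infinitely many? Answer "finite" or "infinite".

The useful states (reachable from p4 and able to reach an accepting state) are {p3, p4, p5}.
Restricted to these states the transition graph has no cycle, so every accepting path has bounded length and L is finite.

finite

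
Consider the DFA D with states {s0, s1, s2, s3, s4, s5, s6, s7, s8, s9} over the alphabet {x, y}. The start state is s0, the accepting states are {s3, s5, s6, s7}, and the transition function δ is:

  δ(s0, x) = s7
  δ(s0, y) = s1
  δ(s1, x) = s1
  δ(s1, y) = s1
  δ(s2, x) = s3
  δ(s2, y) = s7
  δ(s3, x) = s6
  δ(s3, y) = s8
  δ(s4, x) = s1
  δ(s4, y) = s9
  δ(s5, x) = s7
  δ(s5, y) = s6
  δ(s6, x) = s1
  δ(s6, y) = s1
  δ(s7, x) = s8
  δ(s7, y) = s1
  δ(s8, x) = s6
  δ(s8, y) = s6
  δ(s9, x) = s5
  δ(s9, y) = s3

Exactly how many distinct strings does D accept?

The useful subgraph on states {s0, s6, s7, s8} is acyclic, so L(D) is finite; the longest accepting path visits 4 useful states, giving maximum string length 3.
Counting accepting paths from s0 by length: 1 of length 1, 2 of length 3. Total 3.

3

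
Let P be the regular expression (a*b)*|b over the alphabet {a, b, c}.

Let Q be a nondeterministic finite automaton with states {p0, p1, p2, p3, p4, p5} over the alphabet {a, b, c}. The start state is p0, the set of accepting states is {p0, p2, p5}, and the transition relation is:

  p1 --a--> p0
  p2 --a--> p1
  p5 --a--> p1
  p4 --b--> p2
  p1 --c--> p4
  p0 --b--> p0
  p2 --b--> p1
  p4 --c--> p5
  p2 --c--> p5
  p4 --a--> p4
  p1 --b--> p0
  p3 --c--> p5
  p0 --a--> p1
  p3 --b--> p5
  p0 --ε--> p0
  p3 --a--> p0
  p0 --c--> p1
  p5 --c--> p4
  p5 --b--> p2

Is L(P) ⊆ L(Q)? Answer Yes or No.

Converting the expression P to a DFA (subset construction, then merging equivalent states) gives the minimal DFA with states {r0, r1, r2}, start state r0, accepting states {r0} and transitions r0: a→r1, b→r0, c→r2; r1: a→r1, b→r0, c→r2; r2: a→r2, b→r2, c→r2.
Exploring the product automaton P × Q from the start pair (r0, p0), following both machines on each input symbol, reaches 8 state pairs: (r0, p0), (r1, p1), (r2, p1), (r1, p0), (r2, p4), (r2, p0), (r2, p2), (r2, p5).
P accepts in {r0} and Q accepts in {p0, p2, p5}. The reachable pairs whose P-component is accepting are (r0, p0); in each of them the Q-component is accepting too, so the product for L(P) \ L(Q) (P-component accepting, Q-component rejecting) has no reachable accepting pair and the difference is empty.
Hence every string in L(P) is also in L(Q).

Yes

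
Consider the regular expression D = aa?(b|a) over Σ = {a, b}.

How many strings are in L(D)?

4

The expression has no Kleene star, so L(D) is finite. Expanding the alternatives gives {aa, ab, aaa, aab}.
That is 2 of length 2, 2 of length 3: 4 strings in all.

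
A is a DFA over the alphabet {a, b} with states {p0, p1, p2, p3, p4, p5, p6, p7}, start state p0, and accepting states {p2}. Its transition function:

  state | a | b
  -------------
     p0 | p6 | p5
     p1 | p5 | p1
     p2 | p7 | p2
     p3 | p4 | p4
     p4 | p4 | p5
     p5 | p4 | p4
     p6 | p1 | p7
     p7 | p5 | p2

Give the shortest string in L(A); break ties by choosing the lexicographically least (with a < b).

abb

A breadth-first search from p0 reaches an accepting state first via the path p0 → p6 → p7 → p2 on input abb.
No string of length < 3 is accepted (BFS exhausts all shorter strings without reaching an accepting state), and abb is the lexicographically least accepting string of length 3.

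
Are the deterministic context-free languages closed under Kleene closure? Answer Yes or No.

No

L = {c aⁿbⁿ : n≥0} ∪ {cc aⁿb²ⁿ : n≥0} is a DCFL (the number of leading c's fixes which ratio the DPDA checks), but L* is not. Every word of L starts with c, so in a factorisation of the string cc aⁱbʲ (i≥1) into words of L each factor begins at one of the two c's: either the whole string is a single word of L (forcing j = 2i), or it splits as c · (c aⁱbʲ) with c ∈ L (take n = 0) and c aⁱbʲ ∈ L (forcing j = i). Thus L* ∩ cca⁺b* = {cc aⁿbⁿ : n≥1} ∪ {cc aⁿb²ⁿ : n≥1}. A DPDA for L* would give one for this intersection with a regular set, and, started from its configuration after reading cc, one for {aⁿbⁿ : n≥1} ∪ {aⁿb²ⁿ : n≥1}, which no deterministic PDA accepts (a DPDA for it would have a single run on aⁿb²ⁿ, accepting after the prefix aⁿbⁿ and accepting again after n more b's; an ordinary PDA that simulates it on a's and b's and, at any moment when it is accepting, may switch to reading only a fresh letter d while feeding each d to the simulation as a b, would accept aⁱbʲdᵏ (k≥1) exactly when both aⁱbʲ and aⁱbʲ⁺ᵏ are in the language, i.e. its language intersected with the regular set a*b*d⁺ would be exactly {aⁿbⁿdⁿ : n≥1} — impossible, since context-free languages are closed under intersection with regular sets and {aⁿbⁿdⁿ} is not context-free). So L* is not a DCFL.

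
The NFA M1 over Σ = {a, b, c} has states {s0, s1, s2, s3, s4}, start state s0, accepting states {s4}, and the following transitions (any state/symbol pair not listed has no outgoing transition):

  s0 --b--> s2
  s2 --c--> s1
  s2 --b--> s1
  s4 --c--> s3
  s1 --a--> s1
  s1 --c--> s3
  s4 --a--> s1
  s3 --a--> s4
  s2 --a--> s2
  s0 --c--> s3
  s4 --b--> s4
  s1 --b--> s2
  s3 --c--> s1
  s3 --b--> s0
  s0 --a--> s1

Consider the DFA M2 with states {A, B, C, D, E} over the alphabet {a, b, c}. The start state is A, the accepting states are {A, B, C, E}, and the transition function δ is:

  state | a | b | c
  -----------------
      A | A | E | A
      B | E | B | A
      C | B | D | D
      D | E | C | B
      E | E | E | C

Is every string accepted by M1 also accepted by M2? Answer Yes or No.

Exploring the product automaton M1 × M2 from the start pair (s0, A), following both machines on each input symbol, reaches 21 state pairs: (s0, A), (s1, A), (s2, E), (s3, A), (s1, E), (s1, C), (s4, A), (s0, E), (s3, C), (s1, B), (s2, D), (s3, D), (s4, E), (s4, B), (s0, D), (s1, D), (s2, B), (s0, C), (s2, C), (s3, B), (s0, B).
M1 accepts in {s4} and M2 accepts in {A, B, C, E}. The reachable pairs whose M1-component is accepting are (s4, A), (s4, E), (s4, B); in each of them the M2-component is accepting too, so the product for L(M1) \ L(M2) (M1-component accepting, M2-component rejecting) has no reachable accepting pair and the difference is empty.
Hence every string in L(M1) is also in L(M2).

Yes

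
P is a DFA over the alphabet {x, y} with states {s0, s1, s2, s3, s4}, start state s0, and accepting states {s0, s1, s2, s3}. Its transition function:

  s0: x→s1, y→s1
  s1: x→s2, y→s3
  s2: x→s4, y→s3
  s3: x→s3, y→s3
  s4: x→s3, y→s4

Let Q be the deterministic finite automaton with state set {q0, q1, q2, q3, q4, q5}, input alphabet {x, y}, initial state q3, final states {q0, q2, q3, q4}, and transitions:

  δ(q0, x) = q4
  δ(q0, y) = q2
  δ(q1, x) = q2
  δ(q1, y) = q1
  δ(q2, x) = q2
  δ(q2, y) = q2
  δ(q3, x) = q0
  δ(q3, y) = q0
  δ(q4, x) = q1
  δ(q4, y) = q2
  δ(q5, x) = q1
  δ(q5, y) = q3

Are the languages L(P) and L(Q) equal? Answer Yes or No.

Exploring the product automaton P × Q from the start pair (s0, q3), following both machines on each input symbol, reaches 5 state pairs: (s0, q3), (s1, q0), (s2, q4), (s3, q2), (s4, q1).
P accepts in {s0, s1, s2, s3} and Q accepts in {q0, q2, q3, q4}. In every reachable pair the two components are either both accepting — (s0, q3), (s1, q0), (s2, q4), (s3, q2) — or both non-accepting, so no string is accepted by exactly one of the machines: L(P) \ L(Q) and L(Q) \ L(P) are both empty.
Hence every string is accepted by P iff it is accepted by Q, and the two languages coincide.

Yes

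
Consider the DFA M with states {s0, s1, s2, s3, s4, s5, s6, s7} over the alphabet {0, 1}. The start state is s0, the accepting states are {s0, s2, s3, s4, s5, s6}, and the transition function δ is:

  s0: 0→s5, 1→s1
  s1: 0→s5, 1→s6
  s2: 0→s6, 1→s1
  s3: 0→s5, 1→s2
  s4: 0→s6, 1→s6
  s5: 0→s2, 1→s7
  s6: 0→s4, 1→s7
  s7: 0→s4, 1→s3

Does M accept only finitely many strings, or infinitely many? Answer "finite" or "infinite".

State s1 is reachable from the start and can reach an accepting state, and it lies on the cycle s1 → s5 → s2 → s1.
Traversing that cycle any number of times yields accepted strings of unbounded length, so the language is infinite.

infinite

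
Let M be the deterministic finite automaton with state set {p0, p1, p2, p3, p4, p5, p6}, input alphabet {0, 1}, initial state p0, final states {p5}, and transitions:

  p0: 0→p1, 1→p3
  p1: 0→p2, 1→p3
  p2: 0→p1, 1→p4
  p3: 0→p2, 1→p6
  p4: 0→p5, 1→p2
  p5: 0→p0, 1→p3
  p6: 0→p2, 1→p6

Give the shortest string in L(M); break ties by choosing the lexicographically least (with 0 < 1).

A breadth-first search from p0 reaches an accepting state first via the path p0 → p1 → p2 → p4 → p5 on input 0010.
No string of length < 4 is accepted (BFS exhausts all shorter strings without reaching an accepting state), and 0010 is the lexicographically least accepting string of length 4.

0010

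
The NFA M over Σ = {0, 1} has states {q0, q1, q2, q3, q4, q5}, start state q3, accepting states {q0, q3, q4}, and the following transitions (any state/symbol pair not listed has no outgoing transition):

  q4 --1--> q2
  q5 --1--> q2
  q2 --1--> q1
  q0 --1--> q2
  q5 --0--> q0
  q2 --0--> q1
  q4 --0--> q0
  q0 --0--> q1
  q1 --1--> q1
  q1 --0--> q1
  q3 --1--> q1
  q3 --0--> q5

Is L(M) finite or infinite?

finite

The useful states (reachable from q3 and able to reach an accepting state) are {q0, q3, q5}.
Restricted to these states the transition graph has no cycle, so every accepting path has bounded length and L is finite.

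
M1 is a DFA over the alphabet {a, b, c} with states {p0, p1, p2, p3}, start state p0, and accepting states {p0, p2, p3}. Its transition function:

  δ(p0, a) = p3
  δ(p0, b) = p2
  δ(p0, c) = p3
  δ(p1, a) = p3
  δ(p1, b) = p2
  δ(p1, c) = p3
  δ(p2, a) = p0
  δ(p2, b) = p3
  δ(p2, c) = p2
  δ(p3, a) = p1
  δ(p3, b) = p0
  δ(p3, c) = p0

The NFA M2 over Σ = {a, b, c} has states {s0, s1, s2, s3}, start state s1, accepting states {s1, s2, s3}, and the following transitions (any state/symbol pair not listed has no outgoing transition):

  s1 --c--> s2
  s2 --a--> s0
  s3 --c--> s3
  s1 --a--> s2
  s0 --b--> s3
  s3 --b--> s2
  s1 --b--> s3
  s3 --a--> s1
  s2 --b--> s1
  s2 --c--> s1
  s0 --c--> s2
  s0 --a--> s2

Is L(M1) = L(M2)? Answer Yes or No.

Exploring the product automaton M1 × M2 from the start pair (p0, s1), following both machines on each input symbol, reaches 4 state pairs: (p0, s1), (p3, s2), (p2, s3), (p1, s0).
M1 accepts in {p0, p2, p3} and M2 accepts in {s1, s2, s3}. In every reachable pair the two components are either both accepting — (p0, s1), (p3, s2), (p2, s3) — or both non-accepting, so no string is accepted by exactly one of the machines: L(M1) \ L(M2) and L(M2) \ L(M1) are both empty.
Hence every string is accepted by M1 iff it is accepted by M2, and the two languages coincide.

Yes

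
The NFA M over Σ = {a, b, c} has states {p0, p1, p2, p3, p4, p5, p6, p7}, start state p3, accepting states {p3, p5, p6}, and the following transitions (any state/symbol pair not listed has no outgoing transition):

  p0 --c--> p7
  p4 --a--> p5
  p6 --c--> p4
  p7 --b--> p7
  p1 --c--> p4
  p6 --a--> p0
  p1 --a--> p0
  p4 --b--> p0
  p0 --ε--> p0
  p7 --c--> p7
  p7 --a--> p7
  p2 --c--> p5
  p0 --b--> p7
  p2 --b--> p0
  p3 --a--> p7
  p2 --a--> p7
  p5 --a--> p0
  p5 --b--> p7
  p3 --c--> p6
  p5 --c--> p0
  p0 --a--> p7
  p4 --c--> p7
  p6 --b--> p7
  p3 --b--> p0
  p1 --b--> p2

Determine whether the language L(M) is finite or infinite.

finite

The useful states (reachable from p3 and able to reach an accepting state) are {p3, p4, p5, p6}.
Restricted to these states the transition graph has no cycle, so every accepting path has bounded length and L is finite.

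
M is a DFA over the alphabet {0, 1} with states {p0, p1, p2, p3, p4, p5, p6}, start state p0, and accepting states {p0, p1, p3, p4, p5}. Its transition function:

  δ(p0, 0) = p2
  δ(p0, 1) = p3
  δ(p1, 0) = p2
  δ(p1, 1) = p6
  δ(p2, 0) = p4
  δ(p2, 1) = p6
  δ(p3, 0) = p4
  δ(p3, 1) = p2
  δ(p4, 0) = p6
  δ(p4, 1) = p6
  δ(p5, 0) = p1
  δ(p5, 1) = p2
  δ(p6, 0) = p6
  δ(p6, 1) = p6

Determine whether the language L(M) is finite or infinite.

finite

The useful states (reachable from p0 and able to reach an accepting state) are {p0, p2, p3, p4}.
Restricted to these states the transition graph has no cycle, so every accepting path has bounded length and L is finite.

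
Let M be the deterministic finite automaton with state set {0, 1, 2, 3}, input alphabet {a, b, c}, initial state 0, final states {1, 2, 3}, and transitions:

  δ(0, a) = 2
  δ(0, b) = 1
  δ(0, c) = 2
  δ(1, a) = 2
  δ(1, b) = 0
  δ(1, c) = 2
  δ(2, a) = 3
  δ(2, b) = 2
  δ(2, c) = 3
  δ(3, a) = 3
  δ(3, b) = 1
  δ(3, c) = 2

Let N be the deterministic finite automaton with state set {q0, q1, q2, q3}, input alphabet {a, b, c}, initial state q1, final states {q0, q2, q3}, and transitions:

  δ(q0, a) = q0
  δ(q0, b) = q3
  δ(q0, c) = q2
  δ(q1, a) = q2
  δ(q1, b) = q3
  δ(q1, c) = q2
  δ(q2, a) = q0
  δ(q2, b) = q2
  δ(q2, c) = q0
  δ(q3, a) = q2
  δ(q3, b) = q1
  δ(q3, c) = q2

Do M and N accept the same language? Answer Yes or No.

Yes

Exploring the product automaton M × N from the start pair (0, q1), following both machines on each input symbol, reaches 4 state pairs: (0, q1), (2, q2), (1, q3), (3, q0).
M accepts in {1, 2, 3} and N accepts in {q0, q2, q3}. In every reachable pair the two components are either both accepting — (2, q2), (1, q3), (3, q0) — or both non-accepting, so no string is accepted by exactly one of the machines: L(M) \ L(N) and L(N) \ L(M) are both empty.
Hence every string is accepted by M iff it is accepted by N, and the two languages coincide.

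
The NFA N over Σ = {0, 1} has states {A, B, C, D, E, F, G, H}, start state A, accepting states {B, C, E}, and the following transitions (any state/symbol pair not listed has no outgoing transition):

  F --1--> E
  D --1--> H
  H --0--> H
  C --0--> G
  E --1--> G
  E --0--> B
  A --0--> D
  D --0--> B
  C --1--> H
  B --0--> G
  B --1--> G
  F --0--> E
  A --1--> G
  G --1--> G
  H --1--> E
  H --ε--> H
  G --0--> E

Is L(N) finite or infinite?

State B is reachable from the start and can reach an accepting state, and it lies on the cycle B → G → E → B.
Traversing that cycle any number of times yields accepted strings of unbounded length, so the language is infinite.

infinite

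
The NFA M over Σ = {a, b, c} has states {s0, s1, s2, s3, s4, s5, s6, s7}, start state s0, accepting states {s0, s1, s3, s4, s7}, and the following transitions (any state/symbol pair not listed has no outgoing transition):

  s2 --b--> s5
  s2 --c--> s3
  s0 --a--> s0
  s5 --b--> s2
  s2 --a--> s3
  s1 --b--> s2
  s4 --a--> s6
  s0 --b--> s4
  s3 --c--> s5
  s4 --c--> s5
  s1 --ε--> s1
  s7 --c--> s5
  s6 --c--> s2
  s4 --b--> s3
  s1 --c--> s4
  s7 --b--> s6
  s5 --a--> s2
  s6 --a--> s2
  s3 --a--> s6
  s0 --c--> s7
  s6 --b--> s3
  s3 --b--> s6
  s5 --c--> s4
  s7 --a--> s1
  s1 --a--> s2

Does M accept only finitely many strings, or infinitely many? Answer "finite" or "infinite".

State s0 is reachable from the start and can reach an accepting state, and it lies on the cycle s0 → s0.
Traversing that cycle any number of times yields accepted strings of unbounded length, so the language is infinite.

infinite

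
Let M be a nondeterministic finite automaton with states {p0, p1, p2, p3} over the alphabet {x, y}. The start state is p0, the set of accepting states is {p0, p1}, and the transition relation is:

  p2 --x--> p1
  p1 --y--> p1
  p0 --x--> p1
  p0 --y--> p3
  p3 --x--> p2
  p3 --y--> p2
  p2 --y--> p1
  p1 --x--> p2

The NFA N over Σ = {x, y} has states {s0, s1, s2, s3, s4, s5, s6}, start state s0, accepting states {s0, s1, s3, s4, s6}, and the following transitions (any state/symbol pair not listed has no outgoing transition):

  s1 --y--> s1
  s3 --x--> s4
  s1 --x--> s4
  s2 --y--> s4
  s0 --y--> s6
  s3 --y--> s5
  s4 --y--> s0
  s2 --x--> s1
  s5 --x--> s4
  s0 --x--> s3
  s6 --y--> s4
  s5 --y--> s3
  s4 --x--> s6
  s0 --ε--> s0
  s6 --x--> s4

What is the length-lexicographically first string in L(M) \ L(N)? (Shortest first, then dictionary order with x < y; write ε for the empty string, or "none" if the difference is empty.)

The string xy is accepted by M but not by N.
No shorter string lies in the difference, and xy is the lexicographically first length-2 string in L(M) \ L(N).

xy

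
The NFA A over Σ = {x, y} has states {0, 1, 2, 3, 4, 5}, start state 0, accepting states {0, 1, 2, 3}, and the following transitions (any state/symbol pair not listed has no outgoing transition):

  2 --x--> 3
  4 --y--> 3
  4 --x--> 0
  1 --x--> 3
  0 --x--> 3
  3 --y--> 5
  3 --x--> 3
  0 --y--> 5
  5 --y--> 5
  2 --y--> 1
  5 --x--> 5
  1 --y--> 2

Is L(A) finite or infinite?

State 3 is reachable from the start and can reach an accepting state, and it lies on the cycle 3 → 3.
Traversing that cycle any number of times yields accepted strings of unbounded length, so the language is infinite.

infinite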